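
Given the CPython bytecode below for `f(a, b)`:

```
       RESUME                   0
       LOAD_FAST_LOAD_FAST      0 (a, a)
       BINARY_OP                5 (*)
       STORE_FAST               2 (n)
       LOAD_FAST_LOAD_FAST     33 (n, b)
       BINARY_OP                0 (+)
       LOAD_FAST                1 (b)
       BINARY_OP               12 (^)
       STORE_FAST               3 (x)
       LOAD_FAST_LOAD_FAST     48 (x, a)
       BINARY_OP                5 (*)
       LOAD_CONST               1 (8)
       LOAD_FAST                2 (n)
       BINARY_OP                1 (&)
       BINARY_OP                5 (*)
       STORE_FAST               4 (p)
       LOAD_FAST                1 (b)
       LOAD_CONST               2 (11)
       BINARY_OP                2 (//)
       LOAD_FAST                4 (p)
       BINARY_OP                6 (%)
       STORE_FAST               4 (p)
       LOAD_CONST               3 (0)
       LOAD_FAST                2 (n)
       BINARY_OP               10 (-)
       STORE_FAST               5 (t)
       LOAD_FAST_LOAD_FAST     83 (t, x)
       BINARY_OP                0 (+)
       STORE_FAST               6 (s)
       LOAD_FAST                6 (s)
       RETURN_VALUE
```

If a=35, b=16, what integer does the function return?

LOAD_FAST_LOAD_FAST a,a → push 35,35. Stack: [35, 35]
BINARY_OP * → 35 * 35 = 1225. Stack: [1225]
STORE_FAST n → n=1225. Stack: []
LOAD_FAST_LOAD_FAST n,b → push 1225,16. Stack: [1225, 16]
BINARY_OP + → 1225 + 16 = 1241. Stack: [1241]
LOAD_FAST b → push 16. Stack: [1241, 16]
BINARY_OP ^ → 1241 ^ 16 = 1225. Stack: [1225]
STORE_FAST x → x=1225. Stack: []
LOAD_FAST_LOAD_FAST x,a → push 1225,35. Stack: [1225, 35]
BINARY_OP * → 1225 * 35 = 42875. Stack: [42875]
LOAD_CONST → push 8. Stack: [42875, 8]
LOAD_FAST n → push 1225. Stack: [42875, 8, 1225]
BINARY_OP & → 8 & 1225 = 8. Stack: [42875, 8]
BINARY_OP * → 42875 * 8 = 343000. Stack: [343000]
STORE_FAST p → p=343000. Stack: []
LOAD_FAST b → push 16. Stack: [16]
LOAD_CONST → push 11. Stack: [16, 11]
BINARY_OP // → 16 // 11 = 1. Stack: [1]
LOAD_FAST p → push 343000. Stack: [1, 343000]
BINARY_OP % → 1 % 343000 = 1. Stack: [1]
STORE_FAST p → p=1. Stack: []
LOAD_CONST → push 0. Stack: [0]
LOAD_FAST n → push 1225. Stack: [0, 1225]
BINARY_OP - → 0 - 1225 = -1225. Stack: [-1225]
STORE_FAST t → t=-1225. Stack: []
LOAD_FAST_LOAD_FAST t,x → push -1225,1225. Stack: [-1225, 1225]
BINARY_OP + → -1225 + 1225 = 0. Stack: [0]
STORE_FAST s → s=0. Stack: []
LOAD_FAST s → push 0. Stack: [0]
RETURN_VALUE → return 0.

0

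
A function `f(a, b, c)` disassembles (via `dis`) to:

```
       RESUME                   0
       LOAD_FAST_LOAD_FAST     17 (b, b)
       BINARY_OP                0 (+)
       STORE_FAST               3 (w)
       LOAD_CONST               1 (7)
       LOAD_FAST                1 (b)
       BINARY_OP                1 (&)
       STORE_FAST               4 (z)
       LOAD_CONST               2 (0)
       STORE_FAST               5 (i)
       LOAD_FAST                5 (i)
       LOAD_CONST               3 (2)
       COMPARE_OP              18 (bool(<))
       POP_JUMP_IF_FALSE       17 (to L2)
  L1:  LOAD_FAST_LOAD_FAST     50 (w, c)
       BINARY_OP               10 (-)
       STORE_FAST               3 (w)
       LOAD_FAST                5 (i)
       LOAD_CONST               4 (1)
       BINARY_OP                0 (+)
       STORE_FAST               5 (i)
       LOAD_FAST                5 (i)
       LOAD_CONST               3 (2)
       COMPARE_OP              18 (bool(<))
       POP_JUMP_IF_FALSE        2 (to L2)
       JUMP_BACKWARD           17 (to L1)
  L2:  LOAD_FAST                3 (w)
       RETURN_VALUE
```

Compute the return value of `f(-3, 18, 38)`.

LOAD_FAST_LOAD_FAST b,b → push 18,18. Stack: [18, 18]
BINARY_OP + → 18 + 18 = 36. Stack: [36]
STORE_FAST w → w=36. Stack: []
LOAD_CONST → push 7. Stack: [7]
LOAD_FAST b → push 18. Stack: [7, 18]
BINARY_OP & → 7 & 18 = 2. Stack: [2]
STORE_FAST z → z=2. Stack: []
LOAD_CONST → push 0. Stack: [0]
STORE_FAST i → i=0. Stack: []
LOAD_FAST i → push 0. Stack: [0]
LOAD_CONST → push 2. Stack: [0, 2]
COMPARE_OP bool(<) → 0 vs 2 = True. Stack: [True]
POP_JUMP_IF_FALSE → pop True; no jump. Stack: []
LOAD_FAST_LOAD_FAST w,c → push 36,38. Stack: [36, 38]
BINARY_OP - → 36 - 38 = -2. Stack: [-2]
STORE_FAST w → w=-2. Stack: []
LOAD_FAST i → push 0. Stack: [0]
LOAD_CONST → push 1. Stack: [0, 1]
BINARY_OP + → 0 + 1 = 1. Stack: [1]
STORE_FAST i → i=1. Stack: []
LOAD_FAST i → push 1. Stack: [1]
LOAD_CONST → push 2. Stack: [1, 2]
COMPARE_OP bool(<) → 1 vs 2 = True. Stack: [True]
POP_JUMP_IF_FALSE → pop True; no jump. Stack: []
LOAD_FAST_LOAD_FAST w,c → push -2,38. Stack: [-2, 38]
BINARY_OP - → -2 - 38 = -40. Stack: [-40]
STORE_FAST w → w=-40. Stack: []
LOAD_FAST i → push 1. Stack: [1]
LOAD_CONST → push 1. Stack: [1, 1]
BINARY_OP + → 1 + 1 = 2. Stack: [2]
STORE_FAST i → i=2. Stack: []
LOAD_FAST i → push 2. Stack: [2]
LOAD_CONST → push 2. Stack: [2, 2]
COMPARE_OP bool(<) → 2 vs 2 = False. Stack: [False]
POP_JUMP_IF_FALSE → pop False; jump. Stack: []
LOAD_FAST w → push -40. Stack: [-40]
RETURN_VALUE → return -40.

-40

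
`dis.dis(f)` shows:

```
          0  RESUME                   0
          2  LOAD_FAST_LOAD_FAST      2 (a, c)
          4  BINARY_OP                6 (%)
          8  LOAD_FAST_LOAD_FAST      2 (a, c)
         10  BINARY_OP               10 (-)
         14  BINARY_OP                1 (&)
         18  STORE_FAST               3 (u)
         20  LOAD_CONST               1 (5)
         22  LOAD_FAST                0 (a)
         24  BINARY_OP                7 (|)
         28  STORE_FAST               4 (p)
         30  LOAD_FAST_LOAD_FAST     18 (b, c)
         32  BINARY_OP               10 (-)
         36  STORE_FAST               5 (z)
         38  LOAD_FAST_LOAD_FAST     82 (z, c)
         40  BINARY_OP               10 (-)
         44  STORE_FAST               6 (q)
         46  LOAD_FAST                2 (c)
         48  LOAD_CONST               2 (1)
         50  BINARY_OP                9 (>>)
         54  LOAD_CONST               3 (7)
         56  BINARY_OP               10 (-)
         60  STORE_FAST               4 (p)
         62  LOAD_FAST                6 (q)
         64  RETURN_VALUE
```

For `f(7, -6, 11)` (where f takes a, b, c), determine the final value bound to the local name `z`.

-17

LOAD_FAST_LOAD_FAST a,c → push 7,11. Stack: [7, 11]
BINARY_OP % → 7 % 11 = 7. Stack: [7]
LOAD_FAST_LOAD_FAST a,c → push 7,11. Stack: [7, 7, 11]
BINARY_OP - → 7 - 11 = -4. Stack: [7, -4]
BINARY_OP & → 7 & -4 = 4. Stack: [4]
STORE_FAST u → u=4. Stack: []
LOAD_CONST → push 5. Stack: [5]
LOAD_FAST a → push 7. Stack: [5, 7]
BINARY_OP | → 5 | 7 = 7. Stack: [7]
STORE_FAST p → p=7. Stack: []
LOAD_FAST_LOAD_FAST b,c → push -6,11. Stack: [-6, 11]
BINARY_OP - → -6 - 11 = -17. Stack: [-17]
STORE_FAST z → z=-17. Stack: []
LOAD_FAST_LOAD_FAST z,c → push -17,11. Stack: [-17, 11]
BINARY_OP - → -17 - 11 = -28. Stack: [-28]
STORE_FAST q → q=-28. Stack: []
LOAD_FAST c → push 11. Stack: [11]
LOAD_CONST → push 1. Stack: [11, 1]
BINARY_OP >> → 11 >> 1 = 5. Stack: [5]
LOAD_CONST → push 7. Stack: [5, 7]
BINARY_OP - → 5 - 7 = -2. Stack: [-2]
STORE_FAST p → p=-2. Stack: []
LOAD_FAST q → push -28. Stack: [-28]
RETURN_VALUE → return -28.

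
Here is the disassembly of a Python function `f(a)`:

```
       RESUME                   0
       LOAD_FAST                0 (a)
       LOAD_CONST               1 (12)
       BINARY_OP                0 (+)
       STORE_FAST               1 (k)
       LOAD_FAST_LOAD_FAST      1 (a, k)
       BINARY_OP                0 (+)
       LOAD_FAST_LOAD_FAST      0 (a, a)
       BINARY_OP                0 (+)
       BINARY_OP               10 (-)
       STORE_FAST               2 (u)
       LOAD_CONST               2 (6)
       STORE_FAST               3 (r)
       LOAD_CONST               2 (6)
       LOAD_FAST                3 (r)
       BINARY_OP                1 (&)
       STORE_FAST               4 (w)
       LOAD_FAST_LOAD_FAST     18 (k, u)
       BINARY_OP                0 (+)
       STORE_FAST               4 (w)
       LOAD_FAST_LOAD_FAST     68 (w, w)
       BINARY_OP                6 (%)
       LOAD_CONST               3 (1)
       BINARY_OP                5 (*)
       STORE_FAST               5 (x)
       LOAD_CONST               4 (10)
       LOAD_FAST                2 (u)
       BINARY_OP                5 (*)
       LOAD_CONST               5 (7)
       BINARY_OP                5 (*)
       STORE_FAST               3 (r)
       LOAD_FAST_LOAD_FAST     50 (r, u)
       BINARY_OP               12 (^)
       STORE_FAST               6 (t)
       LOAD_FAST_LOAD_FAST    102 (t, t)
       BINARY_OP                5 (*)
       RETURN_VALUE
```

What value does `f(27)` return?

698896

LOAD_FAST a → push 27. Stack: [27]
LOAD_CONST → push 12. Stack: [27, 12]
BINARY_OP + → 27 + 12 = 39. Stack: [39]
STORE_FAST k → k=39. Stack: []
LOAD_FAST_LOAD_FAST a,k → push 27,39. Stack: [27, 39]
BINARY_OP + → 27 + 39 = 66. Stack: [66]
LOAD_FAST_LOAD_FAST a,a → push 27,27. Stack: [66, 27, 27]
BINARY_OP + → 27 + 27 = 54. Stack: [66, 54]
BINARY_OP - → 66 - 54 = 12. Stack: [12]
STORE_FAST u → u=12. Stack: []
LOAD_CONST → push 6. Stack: [6]
STORE_FAST r → r=6. Stack: []
LOAD_CONST → push 6. Stack: [6]
LOAD_FAST r → push 6. Stack: [6, 6]
BINARY_OP & → 6 & 6 = 6. Stack: [6]
STORE_FAST w → w=6. Stack: []
LOAD_FAST_LOAD_FAST k,u → push 39,12. Stack: [39, 12]
BINARY_OP + → 39 + 12 = 51. Stack: [51]
STORE_FAST w → w=51. Stack: []
LOAD_FAST_LOAD_FAST w,w → push 51,51. Stack: [51, 51]
BINARY_OP % → 51 % 51 = 0. Stack: [0]
LOAD_CONST → push 1. Stack: [0, 1]
BINARY_OP * → 0 * 1 = 0. Stack: [0]
STORE_FAST x → x=0. Stack: []
LOAD_CONST → push 10. Stack: [10]
LOAD_FAST u → push 12. Stack: [10, 12]
BINARY_OP * → 10 * 12 = 120. Stack: [120]
LOAD_CONST → push 7. Stack: [120, 7]
BINARY_OP * → 120 * 7 = 840. Stack: [840]
STORE_FAST r → r=840. Stack: []
LOAD_FAST_LOAD_FAST r,u → push 840,12. Stack: [840, 12]
BINARY_OP ^ → 840 ^ 12 = 836. Stack: [836]
STORE_FAST t → t=836. Stack: []
LOAD_FAST_LOAD_FAST t,t → push 836,836. Stack: [836, 836]
BINARY_OP * → 836 * 836 = 698896. Stack: [698896]
RETURN_VALUE → return 698896.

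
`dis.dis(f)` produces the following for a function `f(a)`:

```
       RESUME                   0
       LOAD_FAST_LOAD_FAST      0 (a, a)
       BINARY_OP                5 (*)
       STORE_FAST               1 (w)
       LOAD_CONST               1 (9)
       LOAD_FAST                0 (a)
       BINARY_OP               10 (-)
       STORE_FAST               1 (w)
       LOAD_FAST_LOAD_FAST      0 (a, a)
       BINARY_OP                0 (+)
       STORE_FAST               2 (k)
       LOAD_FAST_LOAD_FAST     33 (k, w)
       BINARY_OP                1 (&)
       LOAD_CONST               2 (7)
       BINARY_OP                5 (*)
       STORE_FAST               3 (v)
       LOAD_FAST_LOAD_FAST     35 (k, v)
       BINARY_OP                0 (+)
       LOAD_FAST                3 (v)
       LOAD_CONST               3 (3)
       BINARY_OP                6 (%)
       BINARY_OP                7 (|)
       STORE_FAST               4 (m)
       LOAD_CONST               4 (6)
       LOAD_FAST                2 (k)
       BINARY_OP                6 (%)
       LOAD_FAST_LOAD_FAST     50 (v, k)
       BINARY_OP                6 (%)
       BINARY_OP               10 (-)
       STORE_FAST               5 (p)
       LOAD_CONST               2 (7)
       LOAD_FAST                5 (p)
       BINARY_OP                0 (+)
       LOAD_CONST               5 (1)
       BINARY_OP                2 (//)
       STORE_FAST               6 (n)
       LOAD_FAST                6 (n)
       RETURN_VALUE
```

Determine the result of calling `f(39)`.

-59

LOAD_FAST_LOAD_FAST a,a → push 39,39. Stack: [39, 39]
BINARY_OP * → 39 * 39 = 1521. Stack: [1521]
STORE_FAST w → w=1521. Stack: []
LOAD_CONST → push 9. Stack: [9]
LOAD_FAST a → push 39. Stack: [9, 39]
BINARY_OP - → 9 - 39 = -30. Stack: [-30]
STORE_FAST w → w=-30. Stack: []
LOAD_FAST_LOAD_FAST a,a → push 39,39. Stack: [39, 39]
BINARY_OP + → 39 + 39 = 78. Stack: [78]
STORE_FAST k → k=78. Stack: []
LOAD_FAST_LOAD_FAST k,w → push 78,-30. Stack: [78, -30]
BINARY_OP & → 78 & -30 = 66. Stack: [66]
LOAD_CONST → push 7. Stack: [66, 7]
BINARY_OP * → 66 * 7 = 462. Stack: [462]
STORE_FAST v → v=462. Stack: []
LOAD_FAST_LOAD_FAST k,v → push 78,462. Stack: [78, 462]
BINARY_OP + → 78 + 462 = 540. Stack: [540]
LOAD_FAST v → push 462. Stack: [540, 462]
LOAD_CONST → push 3. Stack: [540, 462, 3]
BINARY_OP % → 462 % 3 = 0. Stack: [540, 0]
BINARY_OP | → 540 | 0 = 540. Stack: [540]
STORE_FAST m → m=540. Stack: []
LOAD_CONST → push 6. Stack: [6]
LOAD_FAST k → push 78. Stack: [6, 78]
BINARY_OP % → 6 % 78 = 6. Stack: [6]
LOAD_FAST_LOAD_FAST v,k → push 462,78. Stack: [6, 462, 78]
BINARY_OP % → 462 % 78 = 72. Stack: [6, 72]
BINARY_OP - → 6 - 72 = -66. Stack: [-66]
STORE_FAST p → p=-66. Stack: []
LOAD_CONST → push 7. Stack: [7]
LOAD_FAST p → push -66. Stack: [7, -66]
BINARY_OP + → 7 + -66 = -59. Stack: [-59]
LOAD_CONST → push 1. Stack: [-59, 1]
BINARY_OP // → -59 // 1 = -59. Stack: [-59]
STORE_FAST n → n=-59. Stack: []
LOAD_FAST n → push -59. Stack: [-59]
RETURN_VALUE → return -59.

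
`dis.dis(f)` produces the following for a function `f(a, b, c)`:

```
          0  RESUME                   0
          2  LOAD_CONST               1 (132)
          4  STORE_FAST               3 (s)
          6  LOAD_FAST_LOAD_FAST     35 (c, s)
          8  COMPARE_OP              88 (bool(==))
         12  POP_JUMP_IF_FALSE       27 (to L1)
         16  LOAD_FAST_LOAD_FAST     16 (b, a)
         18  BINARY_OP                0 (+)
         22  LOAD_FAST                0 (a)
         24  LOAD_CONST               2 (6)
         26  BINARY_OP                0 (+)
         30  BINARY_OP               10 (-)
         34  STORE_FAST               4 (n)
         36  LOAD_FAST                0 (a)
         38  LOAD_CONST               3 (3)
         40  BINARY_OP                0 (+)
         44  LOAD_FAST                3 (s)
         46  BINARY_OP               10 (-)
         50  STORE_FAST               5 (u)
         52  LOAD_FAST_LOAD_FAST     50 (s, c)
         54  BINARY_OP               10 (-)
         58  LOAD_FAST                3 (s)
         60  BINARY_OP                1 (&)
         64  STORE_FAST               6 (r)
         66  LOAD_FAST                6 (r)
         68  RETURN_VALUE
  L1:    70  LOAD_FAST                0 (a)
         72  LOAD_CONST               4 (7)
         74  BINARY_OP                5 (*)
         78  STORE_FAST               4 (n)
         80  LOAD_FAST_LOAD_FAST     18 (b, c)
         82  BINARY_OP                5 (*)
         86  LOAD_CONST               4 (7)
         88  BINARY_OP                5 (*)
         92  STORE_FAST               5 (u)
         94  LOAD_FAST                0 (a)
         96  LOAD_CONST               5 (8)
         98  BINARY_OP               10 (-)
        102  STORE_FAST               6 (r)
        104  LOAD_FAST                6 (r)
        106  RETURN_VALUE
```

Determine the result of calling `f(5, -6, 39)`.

LOAD_CONST → push 132. Stack: [132]
STORE_FAST s → s=132. Stack: []
LOAD_FAST_LOAD_FAST c,s → push 39,132. Stack: [39, 132]
COMPARE_OP bool(==) → 39 vs 132 = False. Stack: [False]
POP_JUMP_IF_FALSE → pop False; jump. Stack: []
LOAD_FAST a → push 5. Stack: [5]
LOAD_CONST → push 7. Stack: [5, 7]
BINARY_OP * → 5 * 7 = 35. Stack: [35]
STORE_FAST n → n=35. Stack: []
LOAD_FAST_LOAD_FAST b,c → push -6,39. Stack: [-6, 39]
BINARY_OP * → -6 * 39 = -234. Stack: [-234]
LOAD_CONST → push 7. Stack: [-234, 7]
BINARY_OP * → -234 * 7 = -1638. Stack: [-1638]
STORE_FAST u → u=-1638. Stack: []
LOAD_FAST a → push 5. Stack: [5]
LOAD_CONST → push 8. Stack: [5, 8]
BINARY_OP - → 5 - 8 = -3. Stack: [-3]
STORE_FAST r → r=-3. Stack: []
LOAD_FAST r → push -3. Stack: [-3]
RETURN_VALUE → return -3.

-3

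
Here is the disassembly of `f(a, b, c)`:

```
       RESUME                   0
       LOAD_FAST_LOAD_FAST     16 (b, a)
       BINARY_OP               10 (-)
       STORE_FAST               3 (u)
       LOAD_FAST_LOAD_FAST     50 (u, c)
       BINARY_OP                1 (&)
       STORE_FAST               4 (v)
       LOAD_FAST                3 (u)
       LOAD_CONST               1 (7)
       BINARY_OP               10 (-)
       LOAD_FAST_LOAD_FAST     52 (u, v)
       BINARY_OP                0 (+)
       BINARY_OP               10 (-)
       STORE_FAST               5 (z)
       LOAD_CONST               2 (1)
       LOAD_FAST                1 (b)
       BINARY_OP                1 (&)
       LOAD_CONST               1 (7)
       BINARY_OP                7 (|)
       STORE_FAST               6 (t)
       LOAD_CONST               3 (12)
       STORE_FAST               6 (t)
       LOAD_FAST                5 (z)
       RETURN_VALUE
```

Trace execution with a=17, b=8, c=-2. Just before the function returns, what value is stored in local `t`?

LOAD_FAST_LOAD_FAST b,a → push 8,17. Stack: [8, 17]
BINARY_OP - → 8 - 17 = -9. Stack: [-9]
STORE_FAST u → u=-9. Stack: []
LOAD_FAST_LOAD_FAST u,c → push -9,-2. Stack: [-9, -2]
BINARY_OP & → -9 & -2 = -10. Stack: [-10]
STORE_FAST v → v=-10. Stack: []
LOAD_FAST u → push -9. Stack: [-9]
LOAD_CONST → push 7. Stack: [-9, 7]
BINARY_OP - → -9 - 7 = -16. Stack: [-16]
LOAD_FAST_LOAD_FAST u,v → push -9,-10. Stack: [-16, -9, -10]
BINARY_OP + → -9 + -10 = -19. Stack: [-16, -19]
BINARY_OP - → -16 - -19 = 3. Stack: [3]
STORE_FAST z → z=3. Stack: []
LOAD_CONST → push 1. Stack: [1]
LOAD_FAST b → push 8. Stack: [1, 8]
BINARY_OP & → 1 & 8 = 0. Stack: [0]
LOAD_CONST → push 7. Stack: [0, 7]
BINARY_OP | → 0 | 7 = 7. Stack: [7]
STORE_FAST t → t=7. Stack: []
LOAD_CONST → push 12. Stack: [12]
STORE_FAST t → t=12. Stack: []
LOAD_FAST z → push 3. Stack: [3]
RETURN_VALUE → return 3.

12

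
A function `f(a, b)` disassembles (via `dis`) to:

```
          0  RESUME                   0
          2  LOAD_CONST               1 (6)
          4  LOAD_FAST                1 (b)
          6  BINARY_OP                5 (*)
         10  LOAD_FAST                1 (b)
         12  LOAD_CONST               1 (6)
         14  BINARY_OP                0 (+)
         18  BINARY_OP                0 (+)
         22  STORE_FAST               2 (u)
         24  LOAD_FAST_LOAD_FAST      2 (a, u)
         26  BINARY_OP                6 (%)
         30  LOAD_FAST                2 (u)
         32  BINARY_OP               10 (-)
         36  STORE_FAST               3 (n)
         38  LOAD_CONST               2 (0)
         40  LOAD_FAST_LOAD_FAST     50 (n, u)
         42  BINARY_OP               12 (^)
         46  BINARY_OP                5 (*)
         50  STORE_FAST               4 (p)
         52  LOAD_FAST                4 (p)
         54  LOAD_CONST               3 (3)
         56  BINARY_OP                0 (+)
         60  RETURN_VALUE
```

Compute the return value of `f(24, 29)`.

3

LOAD_CONST → push 6. Stack: [6]
LOAD_FAST b → push 29. Stack: [6, 29]
BINARY_OP * → 6 * 29 = 174. Stack: [174]
LOAD_FAST b → push 29. Stack: [174, 29]
LOAD_CONST → push 6. Stack: [174, 29, 6]
BINARY_OP + → 29 + 6 = 35. Stack: [174, 35]
BINARY_OP + → 174 + 35 = 209. Stack: [209]
STORE_FAST u → u=209. Stack: []
LOAD_FAST_LOAD_FAST a,u → push 24,209. Stack: [24, 209]
BINARY_OP % → 24 % 209 = 24. Stack: [24]
LOAD_FAST u → push 209. Stack: [24, 209]
BINARY_OP - → 24 - 209 = -185. Stack: [-185]
STORE_FAST n → n=-185. Stack: []
LOAD_CONST → push 0. Stack: [0]
LOAD_FAST_LOAD_FAST n,u → push -185,209. Stack: [0, -185, 209]
BINARY_OP ^ → -185 ^ 209 = -106. Stack: [0, -106]
BINARY_OP * → 0 * -106 = 0. Stack: [0]
STORE_FAST p → p=0. Stack: []
LOAD_FAST p → push 0. Stack: [0]
LOAD_CONST → push 3. Stack: [0, 3]
BINARY_OP + → 0 + 3 = 3. Stack: [3]
RETURN_VALUE → return 3.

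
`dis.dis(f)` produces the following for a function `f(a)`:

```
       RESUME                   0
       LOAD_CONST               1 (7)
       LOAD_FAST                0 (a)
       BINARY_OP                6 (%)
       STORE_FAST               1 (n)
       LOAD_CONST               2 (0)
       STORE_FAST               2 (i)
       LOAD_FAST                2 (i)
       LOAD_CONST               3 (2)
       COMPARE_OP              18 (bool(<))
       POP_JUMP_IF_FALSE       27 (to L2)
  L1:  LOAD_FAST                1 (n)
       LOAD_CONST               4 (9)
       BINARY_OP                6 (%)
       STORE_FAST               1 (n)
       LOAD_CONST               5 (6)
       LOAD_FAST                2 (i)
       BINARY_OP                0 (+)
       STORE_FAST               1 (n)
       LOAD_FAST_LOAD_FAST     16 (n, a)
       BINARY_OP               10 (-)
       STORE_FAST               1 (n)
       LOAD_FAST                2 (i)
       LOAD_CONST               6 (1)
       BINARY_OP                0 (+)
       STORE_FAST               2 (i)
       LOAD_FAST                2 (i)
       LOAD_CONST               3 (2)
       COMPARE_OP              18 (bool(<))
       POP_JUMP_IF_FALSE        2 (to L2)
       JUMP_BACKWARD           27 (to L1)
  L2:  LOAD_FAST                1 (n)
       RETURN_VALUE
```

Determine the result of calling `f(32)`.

-25

LOAD_CONST → push 7. Stack: [7]
LOAD_FAST a → push 32. Stack: [7, 32]
BINARY_OP % → 7 % 32 = 7. Stack: [7]
STORE_FAST n → n=7. Stack: []
LOAD_CONST → push 0. Stack: [0]
STORE_FAST i → i=0. Stack: []
LOAD_FAST i → push 0. Stack: [0]
LOAD_CONST → push 2. Stack: [0, 2]
COMPARE_OP bool(<) → 0 vs 2 = True. Stack: [True]
POP_JUMP_IF_FALSE → pop True; no jump. Stack: []
LOAD_FAST n → push 7. Stack: [7]
LOAD_CONST → push 9. Stack: [7, 9]
BINARY_OP % → 7 % 9 = 7. Stack: [7]
STORE_FAST n → n=7. Stack: []
LOAD_CONST → push 6. Stack: [6]
LOAD_FAST i → push 0. Stack: [6, 0]
BINARY_OP + → 6 + 0 = 6. Stack: [6]
STORE_FAST n → n=6. Stack: []
LOAD_FAST_LOAD_FAST n,a → push 6,32. Stack: [6, 32]
BINARY_OP - → 6 - 32 = -26. Stack: [-26]
STORE_FAST n → n=-26. Stack: []
LOAD_FAST i → push 0. Stack: [0]
LOAD_CONST → push 1. Stack: [0, 1]
BINARY_OP + → 0 + 1 = 1. Stack: [1]
STORE_FAST i → i=1. Stack: []
LOAD_FAST i → push 1. Stack: [1]
LOAD_CONST → push 2. Stack: [1, 2]
COMPARE_OP bool(<) → 1 vs 2 = True. Stack: [True]
POP_JUMP_IF_FALSE → pop True; no jump. Stack: []
LOAD_FAST n → push -26. Stack: [-26]
LOAD_CONST → push 9. Stack: [-26, 9]
BINARY_OP % → -26 % 9 = 1. Stack: [1]
STORE_FAST n → n=1. Stack: []
LOAD_CONST → push 6. Stack: [6]
LOAD_FAST i → push 1. Stack: [6, 1]
BINARY_OP + → 6 + 1 = 7. Stack: [7]
STORE_FAST n → n=7. Stack: []
LOAD_FAST_LOAD_FAST n,a → push 7,32. Stack: [7, 32]
BINARY_OP - → 7 - 32 = -25. Stack: [-25]
STORE_FAST n → n=-25. Stack: []
LOAD_FAST i → push 1. Stack: [1]
LOAD_CONST → push 1. Stack: [1, 1]
BINARY_OP + → 1 + 1 = 2. Stack: [2]
STORE_FAST i → i=2. Stack: []
LOAD_FAST i → push 2. Stack: [2]
LOAD_CONST → push 2. Stack: [2, 2]
COMPARE_OP bool(<) → 2 vs 2 = False. Stack: [False]
POP_JUMP_IF_FALSE → pop False; jump. Stack: []
LOAD_FAST n → push -25. Stack: [-25]
RETURN_VALUE → return -25.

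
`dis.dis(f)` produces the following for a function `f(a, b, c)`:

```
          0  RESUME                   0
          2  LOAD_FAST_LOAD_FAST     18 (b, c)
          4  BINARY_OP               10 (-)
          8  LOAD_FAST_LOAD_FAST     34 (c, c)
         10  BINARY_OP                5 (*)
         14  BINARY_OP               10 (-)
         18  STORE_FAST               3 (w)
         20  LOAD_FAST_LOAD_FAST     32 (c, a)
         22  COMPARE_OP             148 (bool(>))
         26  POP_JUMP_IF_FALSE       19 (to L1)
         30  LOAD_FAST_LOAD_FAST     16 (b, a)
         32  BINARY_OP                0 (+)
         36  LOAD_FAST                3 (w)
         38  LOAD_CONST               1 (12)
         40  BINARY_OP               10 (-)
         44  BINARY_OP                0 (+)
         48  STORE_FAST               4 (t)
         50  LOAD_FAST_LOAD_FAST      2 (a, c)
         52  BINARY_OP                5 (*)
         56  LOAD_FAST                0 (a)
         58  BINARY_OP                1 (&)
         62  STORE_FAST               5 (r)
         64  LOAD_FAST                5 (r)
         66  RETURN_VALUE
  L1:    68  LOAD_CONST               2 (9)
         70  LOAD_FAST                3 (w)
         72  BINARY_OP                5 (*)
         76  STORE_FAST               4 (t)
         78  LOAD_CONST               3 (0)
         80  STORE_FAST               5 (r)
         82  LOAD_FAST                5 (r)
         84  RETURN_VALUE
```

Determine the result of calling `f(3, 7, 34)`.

LOAD_FAST_LOAD_FAST b,c → push 7,34. Stack: [7, 34]
BINARY_OP - → 7 - 34 = -27. Stack: [-27]
LOAD_FAST_LOAD_FAST c,c → push 34,34. Stack: [-27, 34, 34]
BINARY_OP * → 34 * 34 = 1156. Stack: [-27, 1156]
BINARY_OP - → -27 - 1156 = -1183. Stack: [-1183]
STORE_FAST w → w=-1183. Stack: []
LOAD_FAST_LOAD_FAST c,a → push 34,3. Stack: [34, 3]
COMPARE_OP bool(>) → 34 vs 3 = True. Stack: [True]
POP_JUMP_IF_FALSE → pop True; no jump. Stack: []
LOAD_FAST_LOAD_FAST b,a → push 7,3. Stack: [7, 3]
BINARY_OP + → 7 + 3 = 10. Stack: [10]
LOAD_FAST w → push -1183. Stack: [10, -1183]
LOAD_CONST → push 12. Stack: [10, -1183, 12]
BINARY_OP - → -1183 - 12 = -1195. Stack: [10, -1195]
BINARY_OP + → 10 + -1195 = -1185. Stack: [-1185]
STORE_FAST t → t=-1185. Stack: []
LOAD_FAST_LOAD_FAST a,c → push 3,34. Stack: [3, 34]
BINARY_OP * → 3 * 34 = 102. Stack: [102]
LOAD_FAST a → push 3. Stack: [102, 3]
BINARY_OP & → 102 & 3 = 2. Stack: [2]
STORE_FAST r → r=2. Stack: []
LOAD_FAST r → push 2. Stack: [2]
RETURN_VALUE → return 2.

2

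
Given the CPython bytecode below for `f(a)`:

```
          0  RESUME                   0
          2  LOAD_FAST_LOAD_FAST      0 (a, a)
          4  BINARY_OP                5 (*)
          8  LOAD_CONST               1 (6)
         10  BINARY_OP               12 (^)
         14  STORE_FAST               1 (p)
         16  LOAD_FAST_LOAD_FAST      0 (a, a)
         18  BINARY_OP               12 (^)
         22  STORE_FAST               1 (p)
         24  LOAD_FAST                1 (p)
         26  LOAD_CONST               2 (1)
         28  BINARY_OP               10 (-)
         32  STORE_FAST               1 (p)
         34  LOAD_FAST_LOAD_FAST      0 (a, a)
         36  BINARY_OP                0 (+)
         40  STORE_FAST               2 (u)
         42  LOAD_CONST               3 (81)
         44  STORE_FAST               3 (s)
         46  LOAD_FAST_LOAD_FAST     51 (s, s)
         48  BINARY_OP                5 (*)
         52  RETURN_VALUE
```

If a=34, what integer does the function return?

6561

LOAD_FAST_LOAD_FAST a,a → push 34,34. Stack: [34, 34]
BINARY_OP * → 34 * 34 = 1156. Stack: [1156]
LOAD_CONST → push 6. Stack: [1156, 6]
BINARY_OP ^ → 1156 ^ 6 = 1154. Stack: [1154]
STORE_FAST p → p=1154. Stack: []
LOAD_FAST_LOAD_FAST a,a → push 34,34. Stack: [34, 34]
BINARY_OP ^ → 34 ^ 34 = 0. Stack: [0]
STORE_FAST p → p=0. Stack: []
LOAD_FAST p → push 0. Stack: [0]
LOAD_CONST → push 1. Stack: [0, 1]
BINARY_OP - → 0 - 1 = -1. Stack: [-1]
STORE_FAST p → p=-1. Stack: []
LOAD_FAST_LOAD_FAST a,a → push 34,34. Stack: [34, 34]
BINARY_OP + → 34 + 34 = 68. Stack: [68]
STORE_FAST u → u=68. Stack: []
LOAD_CONST → push 81. Stack: [81]
STORE_FAST s → s=81. Stack: []
LOAD_FAST_LOAD_FAST s,s → push 81,81. Stack: [81, 81]
BINARY_OP * → 81 * 81 = 6561. Stack: [6561]
RETURN_VALUE → return 6561.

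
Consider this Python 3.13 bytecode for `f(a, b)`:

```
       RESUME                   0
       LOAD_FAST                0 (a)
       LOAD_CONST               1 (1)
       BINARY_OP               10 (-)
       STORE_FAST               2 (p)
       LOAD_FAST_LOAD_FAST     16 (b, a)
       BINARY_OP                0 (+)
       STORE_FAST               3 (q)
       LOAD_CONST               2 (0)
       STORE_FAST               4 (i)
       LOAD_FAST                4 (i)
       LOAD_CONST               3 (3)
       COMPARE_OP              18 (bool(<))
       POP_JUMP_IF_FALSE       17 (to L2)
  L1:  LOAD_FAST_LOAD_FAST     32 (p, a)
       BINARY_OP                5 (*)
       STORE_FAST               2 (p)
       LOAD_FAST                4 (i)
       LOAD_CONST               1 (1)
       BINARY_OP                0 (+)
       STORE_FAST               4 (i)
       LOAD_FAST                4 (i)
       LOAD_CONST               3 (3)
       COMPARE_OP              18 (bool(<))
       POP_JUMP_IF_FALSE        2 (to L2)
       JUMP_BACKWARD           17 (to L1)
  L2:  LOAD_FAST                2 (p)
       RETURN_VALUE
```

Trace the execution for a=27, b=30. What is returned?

LOAD_FAST a → push 27. Stack: [27]
LOAD_CONST → push 1. Stack: [27, 1]
BINARY_OP - → 27 - 1 = 26. Stack: [26]
STORE_FAST p → p=26. Stack: []
LOAD_FAST_LOAD_FAST b,a → push 30,27. Stack: [30, 27]
BINARY_OP + → 30 + 27 = 57. Stack: [57]
STORE_FAST q → q=57. Stack: []
LOAD_CONST → push 0. Stack: [0]
STORE_FAST i → i=0. Stack: []
LOAD_FAST i → push 0. Stack: [0]
LOAD_CONST → push 3. Stack: [0, 3]
COMPARE_OP bool(<) → 0 vs 3 = True. Stack: [True]
POP_JUMP_IF_FALSE → pop True; no jump. Stack: []
LOAD_FAST_LOAD_FAST p,a → push 26,27. Stack: [26, 27]
BINARY_OP * → 26 * 27 = 702. Stack: [702]
STORE_FAST p → p=702. Stack: []
LOAD_FAST i → push 0. Stack: [0]
LOAD_CONST → push 1. Stack: [0, 1]
BINARY_OP + → 0 + 1 = 1. Stack: [1]
STORE_FAST i → i=1. Stack: []
LOAD_FAST i → push 1. Stack: [1]
LOAD_CONST → push 3. Stack: [1, 3]
COMPARE_OP bool(<) → 1 vs 3 = True. Stack: [True]
POP_JUMP_IF_FALSE → pop True; no jump. Stack: []
LOAD_FAST_LOAD_FAST p,a → push 702,27. Stack: [702, 27]
BINARY_OP * → 702 * 27 = 18954. Stack: [18954]
STORE_FAST p → p=18954. Stack: []
LOAD_FAST i → push 1. Stack: [1]
LOAD_CONST → push 1. Stack: [1, 1]
BINARY_OP + → 1 + 1 = 2. Stack: [2]
STORE_FAST i → i=2. Stack: []
LOAD_FAST i → push 2. Stack: [2]
LOAD_CONST → push 3. Stack: [2, 3]
COMPARE_OP bool(<) → 2 vs 3 = True. Stack: [True]
POP_JUMP_IF_FALSE → pop True; no jump. Stack: []
LOAD_FAST_LOAD_FAST p,a → push 18954,27. Stack: [18954, 27]
BINARY_OP * → 18954 * 27 = 511758. Stack: [511758]
STORE_FAST p → p=511758. Stack: []
LOAD_FAST i → push 2. Stack: [2]
LOAD_CONST → push 1. Stack: [2, 1]
BINARY_OP + → 2 + 1 = 3. Stack: [3]
STORE_FAST i → i=3. Stack: []
LOAD_FAST i → push 3. Stack: [3]
LOAD_CONST → push 3. Stack: [3, 3]
COMPARE_OP bool(<) → 3 vs 3 = False. Stack: [False]
POP_JUMP_IF_FALSE → pop False; jump. Stack: []
LOAD_FAST p → push 511758. Stack: [511758]
RETURN_VALUE → return 511758.

511758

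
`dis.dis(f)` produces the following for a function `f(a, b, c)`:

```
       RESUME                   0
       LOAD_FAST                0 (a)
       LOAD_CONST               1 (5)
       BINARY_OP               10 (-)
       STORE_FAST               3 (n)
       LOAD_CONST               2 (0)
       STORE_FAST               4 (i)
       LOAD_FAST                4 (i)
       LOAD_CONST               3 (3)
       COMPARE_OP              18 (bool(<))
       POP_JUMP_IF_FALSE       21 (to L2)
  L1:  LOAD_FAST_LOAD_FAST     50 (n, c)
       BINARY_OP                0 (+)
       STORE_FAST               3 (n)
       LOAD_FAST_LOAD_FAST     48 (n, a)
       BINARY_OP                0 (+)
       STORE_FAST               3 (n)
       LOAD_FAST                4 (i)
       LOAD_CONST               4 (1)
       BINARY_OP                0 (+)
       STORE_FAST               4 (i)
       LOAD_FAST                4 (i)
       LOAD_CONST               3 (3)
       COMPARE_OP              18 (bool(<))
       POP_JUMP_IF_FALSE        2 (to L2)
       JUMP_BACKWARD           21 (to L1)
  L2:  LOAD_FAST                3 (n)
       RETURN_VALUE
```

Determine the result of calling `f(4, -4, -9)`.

LOAD_FAST a → push 4. Stack: [4]
LOAD_CONST → push 5. Stack: [4, 5]
BINARY_OP - → 4 - 5 = -1. Stack: [-1]
STORE_FAST n → n=-1. Stack: []
LOAD_CONST → push 0. Stack: [0]
STORE_FAST i → i=0. Stack: []
LOAD_FAST i → push 0. Stack: [0]
LOAD_CONST → push 3. Stack: [0, 3]
COMPARE_OP bool(<) → 0 vs 3 = True. Stack: [True]
POP_JUMP_IF_FALSE → pop True; no jump. Stack: []
LOAD_FAST_LOAD_FAST n,c → push -1,-9. Stack: [-1, -9]
BINARY_OP + → -1 + -9 = -10. Stack: [-10]
STORE_FAST n → n=-10. Stack: []
LOAD_FAST_LOAD_FAST n,a → push -10,4. Stack: [-10, 4]
BINARY_OP + → -10 + 4 = -6. Stack: [-6]
STORE_FAST n → n=-6. Stack: []
LOAD_FAST i → push 0. Stack: [0]
LOAD_CONST → push 1. Stack: [0, 1]
BINARY_OP + → 0 + 1 = 1. Stack: [1]
STORE_FAST i → i=1. Stack: []
LOAD_FAST i → push 1. Stack: [1]
LOAD_CONST → push 3. Stack: [1, 3]
COMPARE_OP bool(<) → 1 vs 3 = True. Stack: [True]
POP_JUMP_IF_FALSE → pop True; no jump. Stack: []
LOAD_FAST_LOAD_FAST n,c → push -6,-9. Stack: [-6, -9]
BINARY_OP + → -6 + -9 = -15. Stack: [-15]
STORE_FAST n → n=-15. Stack: []
LOAD_FAST_LOAD_FAST n,a → push -15,4. Stack: [-15, 4]
BINARY_OP + → -15 + 4 = -11. Stack: [-11]
STORE_FAST n → n=-11. Stack: []
LOAD_FAST i → push 1. Stack: [1]
LOAD_CONST → push 1. Stack: [1, 1]
BINARY_OP + → 1 + 1 = 2. Stack: [2]
STORE_FAST i → i=2. Stack: []
LOAD_FAST i → push 2. Stack: [2]
LOAD_CONST → push 3. Stack: [2, 3]
COMPARE_OP bool(<) → 2 vs 3 = True. Stack: [True]
POP_JUMP_IF_FALSE → pop True; no jump. Stack: []
LOAD_FAST_LOAD_FAST n,c → push -11,-9. Stack: [-11, -9]
BINARY_OP + → -11 + -9 = -20. Stack: [-20]
STORE_FAST n → n=-20. Stack: []
LOAD_FAST_LOAD_FAST n,a → push -20,4. Stack: [-20, 4]
BINARY_OP + → -20 + 4 = -16. Stack: [-16]
STORE_FAST n → n=-16. Stack: []
LOAD_FAST i → push 2. Stack: [2]
LOAD_CONST → push 1. Stack: [2, 1]
BINARY_OP + → 2 + 1 = 3. Stack: [3]
STORE_FAST i → i=3. Stack: []
LOAD_FAST i → push 3. Stack: [3]
LOAD_CONST → push 3. Stack: [3, 3]
COMPARE_OP bool(<) → 3 vs 3 = False. Stack: [False]
POP_JUMP_IF_FALSE → pop False; jump. Stack: []
LOAD_FAST n → push -16. Stack: [-16]
RETURN_VALUE → return -16.

-16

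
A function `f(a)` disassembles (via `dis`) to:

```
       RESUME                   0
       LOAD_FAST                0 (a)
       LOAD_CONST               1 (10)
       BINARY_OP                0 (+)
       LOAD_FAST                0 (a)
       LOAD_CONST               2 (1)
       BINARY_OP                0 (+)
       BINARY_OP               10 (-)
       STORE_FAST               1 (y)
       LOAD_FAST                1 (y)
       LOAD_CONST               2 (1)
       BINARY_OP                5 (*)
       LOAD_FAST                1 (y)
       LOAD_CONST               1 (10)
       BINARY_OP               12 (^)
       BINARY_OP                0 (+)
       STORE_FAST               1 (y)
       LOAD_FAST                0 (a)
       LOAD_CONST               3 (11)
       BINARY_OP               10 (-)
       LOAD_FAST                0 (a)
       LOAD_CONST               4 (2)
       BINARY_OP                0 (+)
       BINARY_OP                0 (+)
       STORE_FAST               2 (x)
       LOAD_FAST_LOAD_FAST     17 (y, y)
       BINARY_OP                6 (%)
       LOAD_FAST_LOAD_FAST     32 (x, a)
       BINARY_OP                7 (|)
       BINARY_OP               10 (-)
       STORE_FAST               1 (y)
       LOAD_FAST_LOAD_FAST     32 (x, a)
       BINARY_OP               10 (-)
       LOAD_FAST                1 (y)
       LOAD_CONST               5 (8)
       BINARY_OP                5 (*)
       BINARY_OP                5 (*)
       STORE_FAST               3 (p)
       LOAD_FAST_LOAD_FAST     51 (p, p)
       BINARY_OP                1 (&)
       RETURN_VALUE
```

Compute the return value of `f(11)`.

-240

LOAD_FAST a → push 11. Stack: [11]
LOAD_CONST → push 10. Stack: [11, 10]
BINARY_OP + → 11 + 10 = 21. Stack: [21]
LOAD_FAST a → push 11. Stack: [21, 11]
LOAD_CONST → push 1. Stack: [21, 11, 1]
BINARY_OP + → 11 + 1 = 12. Stack: [21, 12]
BINARY_OP - → 21 - 12 = 9. Stack: [9]
STORE_FAST y → y=9. Stack: []
LOAD_FAST y → push 9. Stack: [9]
LOAD_CONST → push 1. Stack: [9, 1]
BINARY_OP * → 9 * 1 = 9. Stack: [9]
LOAD_FAST y → push 9. Stack: [9, 9]
LOAD_CONST → push 10. Stack: [9, 9, 10]
BINARY_OP ^ → 9 ^ 10 = 3. Stack: [9, 3]
BINARY_OP + → 9 + 3 = 12. Stack: [12]
STORE_FAST y → y=12. Stack: []
LOAD_FAST a → push 11. Stack: [11]
LOAD_CONST → push 11. Stack: [11, 11]
BINARY_OP - → 11 - 11 = 0. Stack: [0]
LOAD_FAST a → push 11. Stack: [0, 11]
LOAD_CONST → push 2. Stack: [0, 11, 2]
BINARY_OP + → 11 + 2 = 13. Stack: [0, 13]
BINARY_OP + → 0 + 13 = 13. Stack: [13]
STORE_FAST x → x=13. Stack: []
LOAD_FAST_LOAD_FAST y,y → push 12,12. Stack: [12, 12]
BINARY_OP % → 12 % 12 = 0. Stack: [0]
LOAD_FAST_LOAD_FAST x,a → push 13,11. Stack: [0, 13, 11]
BINARY_OP | → 13 | 11 = 15. Stack: [0, 15]
BINARY_OP - → 0 - 15 = -15. Stack: [-15]
STORE_FAST y → y=-15. Stack: []
LOAD_FAST_LOAD_FAST x,a → push 13,11. Stack: [13, 11]
BINARY_OP - → 13 - 11 = 2. Stack: [2]
LOAD_FAST y → push -15. Stack: [2, -15]
LOAD_CONST → push 8. Stack: [2, -15, 8]
BINARY_OP * → -15 * 8 = -120. Stack: [2, -120]
BINARY_OP * → 2 * -120 = -240. Stack: [-240]
STORE_FAST p → p=-240. Stack: []
LOAD_FAST_LOAD_FAST p,p → push -240,-240. Stack: [-240, -240]
BINARY_OP & → -240 & -240 = -240. Stack: [-240]
RETURN_VALUE → return -240.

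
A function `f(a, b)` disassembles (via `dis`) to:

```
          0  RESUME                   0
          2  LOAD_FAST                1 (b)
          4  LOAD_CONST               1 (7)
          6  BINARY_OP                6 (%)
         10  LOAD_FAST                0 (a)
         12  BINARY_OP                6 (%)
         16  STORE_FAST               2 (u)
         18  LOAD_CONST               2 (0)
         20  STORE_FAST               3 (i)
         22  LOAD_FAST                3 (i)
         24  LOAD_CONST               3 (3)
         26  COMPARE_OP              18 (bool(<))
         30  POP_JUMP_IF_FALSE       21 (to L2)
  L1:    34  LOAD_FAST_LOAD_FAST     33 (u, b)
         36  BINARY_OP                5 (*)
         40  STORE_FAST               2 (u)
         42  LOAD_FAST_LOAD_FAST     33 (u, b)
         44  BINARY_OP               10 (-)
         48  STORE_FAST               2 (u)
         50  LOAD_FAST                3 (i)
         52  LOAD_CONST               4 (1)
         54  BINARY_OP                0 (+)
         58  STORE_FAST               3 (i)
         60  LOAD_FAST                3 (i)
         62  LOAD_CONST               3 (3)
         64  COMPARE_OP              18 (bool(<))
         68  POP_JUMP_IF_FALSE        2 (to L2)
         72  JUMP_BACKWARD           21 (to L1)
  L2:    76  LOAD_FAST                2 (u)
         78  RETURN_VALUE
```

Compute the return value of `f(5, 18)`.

17154

LOAD_FAST b → push 18. Stack: [18]
LOAD_CONST → push 7. Stack: [18, 7]
BINARY_OP % → 18 % 7 = 4. Stack: [4]
LOAD_FAST a → push 5. Stack: [4, 5]
BINARY_OP % → 4 % 5 = 4. Stack: [4]
STORE_FAST u → u=4. Stack: []
LOAD_CONST → push 0. Stack: [0]
STORE_FAST i → i=0. Stack: []
LOAD_FAST i → push 0. Stack: [0]
LOAD_CONST → push 3. Stack: [0, 3]
COMPARE_OP bool(<) → 0 vs 3 = True. Stack: [True]
POP_JUMP_IF_FALSE → pop True; no jump. Stack: []
LOAD_FAST_LOAD_FAST u,b → push 4,18. Stack: [4, 18]
BINARY_OP * → 4 * 18 = 72. Stack: [72]
STORE_FAST u → u=72. Stack: []
LOAD_FAST_LOAD_FAST u,b → push 72,18. Stack: [72, 18]
BINARY_OP - → 72 - 18 = 54. Stack: [54]
STORE_FAST u → u=54. Stack: []
LOAD_FAST i → push 0. Stack: [0]
LOAD_CONST → push 1. Stack: [0, 1]
BINARY_OP + → 0 + 1 = 1. Stack: [1]
STORE_FAST i → i=1. Stack: []
LOAD_FAST i → push 1. Stack: [1]
LOAD_CONST → push 3. Stack: [1, 3]
COMPARE_OP bool(<) → 1 vs 3 = True. Stack: [True]
POP_JUMP_IF_FALSE → pop True; no jump. Stack: []
LOAD_FAST_LOAD_FAST u,b → push 54,18. Stack: [54, 18]
BINARY_OP * → 54 * 18 = 972. Stack: [972]
STORE_FAST u → u=972. Stack: []
LOAD_FAST_LOAD_FAST u,b → push 972,18. Stack: [972, 18]
BINARY_OP - → 972 - 18 = 954. Stack: [954]
STORE_FAST u → u=954. Stack: []
LOAD_FAST i → push 1. Stack: [1]
LOAD_CONST → push 1. Stack: [1, 1]
BINARY_OP + → 1 + 1 = 2. Stack: [2]
STORE_FAST i → i=2. Stack: []
LOAD_FAST i → push 2. Stack: [2]
LOAD_CONST → push 3. Stack: [2, 3]
COMPARE_OP bool(<) → 2 vs 3 = True. Stack: [True]
POP_JUMP_IF_FALSE → pop True; no jump. Stack: []
LOAD_FAST_LOAD_FAST u,b → push 954,18. Stack: [954, 18]
BINARY_OP * → 954 * 18 = 17172. Stack: [17172]
STORE_FAST u → u=17172. Stack: []
LOAD_FAST_LOAD_FAST u,b → push 17172,18. Stack: [17172, 18]
BINARY_OP - → 17172 - 18 = 17154. Stack: [17154]
STORE_FAST u → u=17154. Stack: []
LOAD_FAST i → push 2. Stack: [2]
LOAD_CONST → push 1. Stack: [2, 1]
BINARY_OP + → 2 + 1 = 3. Stack: [3]
STORE_FAST i → i=3. Stack: []
LOAD_FAST i → push 3. Stack: [3]
LOAD_CONST → push 3. Stack: [3, 3]
COMPARE_OP bool(<) → 3 vs 3 = False. Stack: [False]
POP_JUMP_IF_FALSE → pop False; jump. Stack: []
LOAD_FAST u → push 17154. Stack: [17154]
RETURN_VALUE → return 17154.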